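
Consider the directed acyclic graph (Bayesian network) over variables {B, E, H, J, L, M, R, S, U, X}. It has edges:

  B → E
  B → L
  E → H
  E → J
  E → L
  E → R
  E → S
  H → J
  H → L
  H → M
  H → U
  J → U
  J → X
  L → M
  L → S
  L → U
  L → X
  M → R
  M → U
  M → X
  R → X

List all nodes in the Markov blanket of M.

Recall MB(v) = parents ∪ children ∪ spouses, where spouses are the other parents of v's children.
Ch(M) = {R, U, X}.
Parents of M: H, L.
For each child, the remaining parents (spouses of M):
  R: E
  U: H, J, L
  X: J, L, R
MB(M) = {E, H, J, L, R, U, X}.

{E, H, J, L, R, U, X}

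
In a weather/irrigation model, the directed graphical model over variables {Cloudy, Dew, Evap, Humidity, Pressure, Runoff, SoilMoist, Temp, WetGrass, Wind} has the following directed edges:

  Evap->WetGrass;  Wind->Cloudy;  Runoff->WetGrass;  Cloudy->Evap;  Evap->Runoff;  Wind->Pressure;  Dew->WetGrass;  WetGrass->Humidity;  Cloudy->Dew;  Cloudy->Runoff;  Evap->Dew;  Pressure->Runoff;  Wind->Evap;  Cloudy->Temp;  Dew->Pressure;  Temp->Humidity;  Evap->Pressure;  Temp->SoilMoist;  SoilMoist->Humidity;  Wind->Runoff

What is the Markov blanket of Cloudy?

Cloudy's parents: Wind.
Cloudy's children: Dew, Evap, Runoff, Temp.
Other parents of Cloudy's children:
  Evap also has parent Wind.
  Dew also has parent Evap.
  Runoff's other parents are Evap, Pressure, Wind.
  Temp: no additional parents.
MB(Cloudy) = {Dew, Evap, Pressure, Runoff, Temp, Wind}.

{Dew, Evap, Pressure, Runoff, Temp, Wind}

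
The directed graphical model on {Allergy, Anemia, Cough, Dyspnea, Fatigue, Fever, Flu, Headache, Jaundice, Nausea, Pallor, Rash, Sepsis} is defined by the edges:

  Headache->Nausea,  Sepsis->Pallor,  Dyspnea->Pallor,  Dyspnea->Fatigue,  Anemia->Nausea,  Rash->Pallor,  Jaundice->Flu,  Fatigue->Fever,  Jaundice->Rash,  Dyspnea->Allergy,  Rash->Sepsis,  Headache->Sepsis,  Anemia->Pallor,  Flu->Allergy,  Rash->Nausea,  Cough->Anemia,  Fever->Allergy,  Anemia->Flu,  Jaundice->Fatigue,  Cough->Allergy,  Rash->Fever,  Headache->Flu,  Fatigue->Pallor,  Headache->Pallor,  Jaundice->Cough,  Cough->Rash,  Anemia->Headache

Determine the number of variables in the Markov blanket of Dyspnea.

A node's Markov blanket = Pa ∪ Ch ∪ (parents of Ch other than the node itself).
Dyspnea's children: Allergy, Fatigue, Pallor.
Parents of Dyspnea: none.
Other parents of Dyspnea's children:
  Fatigue also has parent Jaundice.
  parents(Allergy) \ {Dyspnea} = {Cough, Fever, Flu}.
  parents(Pallor) \ {Dyspnea} = {Anemia, Fatigue, Headache, Rash, Sepsis}.
MB(Dyspnea) = {Allergy, Anemia, Cough, Fatigue, Fever, Flu, Headache, Jaundice, Pallor, Rash, Sepsis}, which has 11 nodes.

11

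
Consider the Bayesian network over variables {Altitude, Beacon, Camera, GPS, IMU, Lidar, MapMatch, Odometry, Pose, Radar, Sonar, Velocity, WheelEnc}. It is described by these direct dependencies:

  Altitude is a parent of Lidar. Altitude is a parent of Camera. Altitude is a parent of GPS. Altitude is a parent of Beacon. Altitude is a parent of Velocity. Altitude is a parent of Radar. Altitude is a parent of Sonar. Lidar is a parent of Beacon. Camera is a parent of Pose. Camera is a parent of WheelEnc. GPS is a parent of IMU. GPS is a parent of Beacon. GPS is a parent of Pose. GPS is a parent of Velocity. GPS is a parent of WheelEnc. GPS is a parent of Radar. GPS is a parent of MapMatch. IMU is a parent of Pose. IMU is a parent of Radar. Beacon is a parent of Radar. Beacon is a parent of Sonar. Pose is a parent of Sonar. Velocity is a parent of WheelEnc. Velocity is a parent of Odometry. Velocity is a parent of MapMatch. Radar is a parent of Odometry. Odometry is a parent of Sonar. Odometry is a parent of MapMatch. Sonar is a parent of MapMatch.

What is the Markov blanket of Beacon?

Beacon's parents: Altitude, GPS, Lidar.
Ch(Beacon) = {Radar, Sonar}.
For each child, the remaining parents (spouses of Beacon):
  Radar's other parents are Altitude, GPS, IMU.
  parents(Sonar) \ {Beacon} = {Altitude, Odometry, Pose}.
So the Markov blanket of Beacon is {Altitude, GPS, IMU, Lidar, Odometry, Pose, Radar, Sonar}.

{Altitude, GPS, IMU, Lidar, Odometry, Pose, Radar, Sonar}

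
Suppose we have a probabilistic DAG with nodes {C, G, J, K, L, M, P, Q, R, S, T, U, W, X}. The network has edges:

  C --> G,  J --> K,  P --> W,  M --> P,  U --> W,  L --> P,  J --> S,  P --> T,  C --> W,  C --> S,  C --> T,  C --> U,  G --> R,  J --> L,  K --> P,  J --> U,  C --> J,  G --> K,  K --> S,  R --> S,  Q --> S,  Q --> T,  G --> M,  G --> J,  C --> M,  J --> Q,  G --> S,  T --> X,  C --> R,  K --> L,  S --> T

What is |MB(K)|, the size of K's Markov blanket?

K's parents: G, J.
K's children: L, P, S.
Other parents of K's children:
  L also has parent J.
  P also has parents L, M.
  S's other parents are C, G, J, Q, R.
MB(K) = {C, G, J, L, M, P, Q, R, S}, which has 9 nodes.

9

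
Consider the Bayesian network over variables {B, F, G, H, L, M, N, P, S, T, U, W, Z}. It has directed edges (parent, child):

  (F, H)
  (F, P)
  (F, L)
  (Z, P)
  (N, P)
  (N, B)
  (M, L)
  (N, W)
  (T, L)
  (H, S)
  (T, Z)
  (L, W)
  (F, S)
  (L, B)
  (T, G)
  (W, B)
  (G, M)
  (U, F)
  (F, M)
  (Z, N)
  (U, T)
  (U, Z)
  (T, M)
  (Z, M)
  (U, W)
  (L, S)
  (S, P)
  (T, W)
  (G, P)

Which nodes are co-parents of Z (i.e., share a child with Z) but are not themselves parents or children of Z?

{F, G, S}

Children of Z: M, N, P.
  M: F, G, T
  N: —
  P: F, G, N, S
Excluding nodes already adjacent to Z (M, N, P, T, U), the co-parent-only contribution is {F, G, S}.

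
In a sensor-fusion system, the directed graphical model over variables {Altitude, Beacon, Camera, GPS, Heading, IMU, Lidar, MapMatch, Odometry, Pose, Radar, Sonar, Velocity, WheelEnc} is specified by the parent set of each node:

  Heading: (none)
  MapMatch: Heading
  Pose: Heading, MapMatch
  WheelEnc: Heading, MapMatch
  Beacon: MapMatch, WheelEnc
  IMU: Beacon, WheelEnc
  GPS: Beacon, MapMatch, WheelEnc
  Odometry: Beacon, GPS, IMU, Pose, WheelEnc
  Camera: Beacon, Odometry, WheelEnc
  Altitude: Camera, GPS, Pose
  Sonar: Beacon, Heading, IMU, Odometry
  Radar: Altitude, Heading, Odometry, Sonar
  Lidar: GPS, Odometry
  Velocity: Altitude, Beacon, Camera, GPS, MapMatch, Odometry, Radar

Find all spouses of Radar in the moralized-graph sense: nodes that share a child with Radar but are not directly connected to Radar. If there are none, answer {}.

Children of Radar: Velocity.
  Velocity: Altitude, Beacon, Camera, GPS, MapMatch, Odometry
Excluding nodes already adjacent to Radar (Altitude, Heading, Odometry, Sonar, Velocity), the co-parent-only contribution is {Beacon, Camera, GPS, MapMatch}.

{Beacon, Camera, GPS, MapMatch}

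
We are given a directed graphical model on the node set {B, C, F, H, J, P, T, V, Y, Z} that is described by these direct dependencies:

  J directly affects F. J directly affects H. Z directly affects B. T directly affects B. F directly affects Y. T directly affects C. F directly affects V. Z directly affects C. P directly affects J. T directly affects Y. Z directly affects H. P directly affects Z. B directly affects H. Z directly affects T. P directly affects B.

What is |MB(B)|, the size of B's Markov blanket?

By definition, MB(B) is built from B's parents, B's children, and the co-parents of B.
Ch(B) = {H}.
Pa(B) = {P, T, Z}.
Other parents of B's children:
  H's other parents are J, Z.
MB(B) = {H, J, P, T, Z}, which has 5 nodes.

5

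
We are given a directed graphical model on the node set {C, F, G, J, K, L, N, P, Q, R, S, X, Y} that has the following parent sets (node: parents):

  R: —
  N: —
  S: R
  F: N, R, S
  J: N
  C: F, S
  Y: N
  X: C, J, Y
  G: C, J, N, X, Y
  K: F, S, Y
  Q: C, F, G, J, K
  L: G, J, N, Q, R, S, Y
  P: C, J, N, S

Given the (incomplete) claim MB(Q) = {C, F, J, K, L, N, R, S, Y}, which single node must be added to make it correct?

A node's Markov blanket = Pa ∪ Ch ∪ (parents of Ch other than the node itself).
Children of Q: L.
Q has parents C, F, G, J, K.
Parents of each child, excluding Q:
  parents(L) \ {Q} = {G, J, N, R, S, Y}.
MB(Q) = {C, F, G, J, K, L, N, R, S, Y}.
Comparing with the claimed set, G is missing.

G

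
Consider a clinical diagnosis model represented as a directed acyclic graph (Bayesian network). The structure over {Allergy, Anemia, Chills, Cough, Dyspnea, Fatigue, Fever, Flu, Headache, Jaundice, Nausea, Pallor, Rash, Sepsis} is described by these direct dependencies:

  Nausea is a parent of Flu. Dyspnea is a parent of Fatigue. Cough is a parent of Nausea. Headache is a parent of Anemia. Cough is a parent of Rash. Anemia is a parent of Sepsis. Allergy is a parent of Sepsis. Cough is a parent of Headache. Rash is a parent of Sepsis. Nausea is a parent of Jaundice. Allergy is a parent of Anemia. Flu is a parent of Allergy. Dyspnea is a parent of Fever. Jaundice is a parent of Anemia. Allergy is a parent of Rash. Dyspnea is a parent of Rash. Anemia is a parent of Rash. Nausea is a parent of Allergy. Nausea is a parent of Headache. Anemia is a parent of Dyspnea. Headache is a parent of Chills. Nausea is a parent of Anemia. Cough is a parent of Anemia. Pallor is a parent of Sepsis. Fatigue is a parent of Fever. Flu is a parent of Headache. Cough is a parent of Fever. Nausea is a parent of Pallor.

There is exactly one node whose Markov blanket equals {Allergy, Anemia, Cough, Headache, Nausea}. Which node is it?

Jaundice

The target node must have every member of {Allergy, Anemia, Cough, Headache, Nausea} as a parent, child, or co-parent, and no others.
Parents of Jaundice: Nausea; children: Anemia; co-parents: Allergy, Cough, Headache, Nausea.
These exactly cover the given set, so the node is Jaundice.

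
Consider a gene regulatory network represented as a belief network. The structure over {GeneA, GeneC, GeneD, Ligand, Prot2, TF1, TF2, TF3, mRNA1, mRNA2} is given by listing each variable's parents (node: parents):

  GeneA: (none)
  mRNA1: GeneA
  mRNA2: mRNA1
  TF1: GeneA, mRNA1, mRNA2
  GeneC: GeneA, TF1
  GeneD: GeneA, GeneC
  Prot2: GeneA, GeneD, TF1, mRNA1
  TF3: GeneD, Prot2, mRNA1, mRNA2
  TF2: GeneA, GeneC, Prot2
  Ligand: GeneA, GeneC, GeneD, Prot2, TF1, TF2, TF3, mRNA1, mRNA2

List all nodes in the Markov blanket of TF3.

{GeneA, GeneC, GeneD, Ligand, Prot2, TF1, TF2, mRNA1, mRNA2}

Pa(TF3) = {GeneD, Prot2, mRNA1, mRNA2}.
Ch(TF3) = {Ligand}.
Parents of each child, excluding TF3:
  Ligand also has parents GeneA, GeneC, GeneD, Prot2, TF1, TF2, mRNA1, mRNA2.
Taking the union gives {GeneA, GeneC, GeneD, Ligand, Prot2, TF1, TF2, mRNA1, mRNA2}.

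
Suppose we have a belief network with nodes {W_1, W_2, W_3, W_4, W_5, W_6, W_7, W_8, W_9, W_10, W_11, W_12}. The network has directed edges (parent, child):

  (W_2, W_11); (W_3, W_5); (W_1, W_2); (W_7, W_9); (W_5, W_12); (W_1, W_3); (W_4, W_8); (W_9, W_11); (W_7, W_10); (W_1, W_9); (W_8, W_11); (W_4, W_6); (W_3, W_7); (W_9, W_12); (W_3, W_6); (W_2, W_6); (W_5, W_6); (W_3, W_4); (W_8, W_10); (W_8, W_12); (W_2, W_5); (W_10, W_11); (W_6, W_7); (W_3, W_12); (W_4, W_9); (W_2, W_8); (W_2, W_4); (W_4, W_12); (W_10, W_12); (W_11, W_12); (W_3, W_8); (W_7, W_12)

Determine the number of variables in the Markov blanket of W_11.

9

W_11 has parents W_2, W_8, W_9, W_10.
Ch(W_11) = {W_12}.
Parents of each child, excluding W_11:
  W_12's other parents are W_3, W_4, W_5, W_7, W_8, W_9, W_10.
MB(W_11) = {W_2, W_3, W_4, W_5, W_7, W_8, W_9, W_10, W_12}, which has 9 nodes.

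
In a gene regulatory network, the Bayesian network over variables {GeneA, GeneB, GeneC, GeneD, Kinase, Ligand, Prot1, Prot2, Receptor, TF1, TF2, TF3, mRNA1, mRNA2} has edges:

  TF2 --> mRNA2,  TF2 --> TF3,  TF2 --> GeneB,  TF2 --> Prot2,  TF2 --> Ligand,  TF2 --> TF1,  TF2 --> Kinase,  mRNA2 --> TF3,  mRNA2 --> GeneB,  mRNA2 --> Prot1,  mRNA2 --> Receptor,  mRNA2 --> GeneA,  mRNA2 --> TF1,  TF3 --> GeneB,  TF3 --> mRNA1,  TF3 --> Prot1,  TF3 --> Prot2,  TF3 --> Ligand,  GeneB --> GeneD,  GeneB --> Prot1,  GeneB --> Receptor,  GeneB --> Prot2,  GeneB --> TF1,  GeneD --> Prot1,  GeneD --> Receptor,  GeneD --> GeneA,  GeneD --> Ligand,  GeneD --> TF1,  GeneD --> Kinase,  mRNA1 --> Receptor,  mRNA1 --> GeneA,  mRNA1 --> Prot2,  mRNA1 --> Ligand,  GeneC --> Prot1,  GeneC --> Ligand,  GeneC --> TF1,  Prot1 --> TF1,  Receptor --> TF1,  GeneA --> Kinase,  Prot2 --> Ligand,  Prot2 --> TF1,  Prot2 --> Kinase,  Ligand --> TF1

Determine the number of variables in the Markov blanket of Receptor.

Receptor's children: TF1.
Pa(Receptor) = {GeneB, GeneD, mRNA1, mRNA2}.
For each child, the remaining parents (spouses of Receptor):
  TF1: GeneB, GeneC, GeneD, Ligand, Prot1, Prot2, TF2, mRNA2
MB(Receptor) = {GeneB, GeneC, GeneD, Ligand, Prot1, Prot2, TF1, TF2, mRNA1, mRNA2}, which has 10 nodes.

10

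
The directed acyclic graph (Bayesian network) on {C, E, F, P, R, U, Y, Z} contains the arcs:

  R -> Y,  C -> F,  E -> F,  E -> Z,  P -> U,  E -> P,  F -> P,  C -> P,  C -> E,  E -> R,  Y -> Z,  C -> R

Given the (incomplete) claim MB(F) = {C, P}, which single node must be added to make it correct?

E

Ch(F) = {P}.
Parents of F: C, E.
Co-parents of F (other parents of its children):
  P also has parents C, E.
MB(F) = {C, E, P}.
Comparing with the claimed set, E is missing.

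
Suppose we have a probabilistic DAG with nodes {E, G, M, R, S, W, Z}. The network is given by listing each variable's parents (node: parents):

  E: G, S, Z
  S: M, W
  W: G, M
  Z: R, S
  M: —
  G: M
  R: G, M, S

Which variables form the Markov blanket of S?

S's parents: M, W.
Ch(S) = {E, R, Z}.
For each child, the remaining parents (spouses of S):
  R also has parents G, M.
  Z's other parent is R.
  E also has parents G, Z.
So the Markov blanket of S is {E, G, M, R, W, Z}.

{E, G, M, R, W, Z}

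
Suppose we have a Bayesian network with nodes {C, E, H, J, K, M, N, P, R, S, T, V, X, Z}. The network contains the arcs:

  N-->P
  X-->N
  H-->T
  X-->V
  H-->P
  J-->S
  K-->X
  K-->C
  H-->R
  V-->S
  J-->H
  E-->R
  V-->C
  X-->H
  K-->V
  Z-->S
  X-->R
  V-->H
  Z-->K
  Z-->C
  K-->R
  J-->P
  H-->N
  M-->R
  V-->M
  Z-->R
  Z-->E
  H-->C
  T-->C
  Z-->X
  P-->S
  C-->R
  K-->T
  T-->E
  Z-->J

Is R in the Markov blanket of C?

Yes

R is a child of C.
So R ∈ MB(C).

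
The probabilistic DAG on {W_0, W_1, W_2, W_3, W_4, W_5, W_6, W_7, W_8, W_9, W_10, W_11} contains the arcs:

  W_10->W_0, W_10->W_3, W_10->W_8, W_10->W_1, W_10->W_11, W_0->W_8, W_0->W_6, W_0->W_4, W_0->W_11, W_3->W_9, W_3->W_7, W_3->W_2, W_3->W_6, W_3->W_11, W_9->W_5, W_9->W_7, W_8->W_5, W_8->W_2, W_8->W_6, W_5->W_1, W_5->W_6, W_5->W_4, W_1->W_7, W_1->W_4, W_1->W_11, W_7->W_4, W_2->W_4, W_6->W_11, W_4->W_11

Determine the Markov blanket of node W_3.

A node's Markov blanket = Pa ∪ Ch ∪ (parents of Ch other than the node itself).
W_3's parents: W_10.
Children of W_3: W_2, W_6, W_7, W_9, W_11.
Other parents of W_3's children:
  W_9: no additional parents.
  W_7's other parents are W_1, W_9.
  W_2's other parent is W_8.
  parents(W_6) \ {W_3} = {W_0, W_5, W_8}.
  W_11's other parents are W_0, W_1, W_4, W_6, W_10.
MB(W_3) = {W_0, W_1, W_2, W_4, W_5, W_6, W_7, W_8, W_9, W_10, W_11}.

{W_0, W_1, W_2, W_4, W_5, W_6, W_7, W_8, W_9, W_10, W_11}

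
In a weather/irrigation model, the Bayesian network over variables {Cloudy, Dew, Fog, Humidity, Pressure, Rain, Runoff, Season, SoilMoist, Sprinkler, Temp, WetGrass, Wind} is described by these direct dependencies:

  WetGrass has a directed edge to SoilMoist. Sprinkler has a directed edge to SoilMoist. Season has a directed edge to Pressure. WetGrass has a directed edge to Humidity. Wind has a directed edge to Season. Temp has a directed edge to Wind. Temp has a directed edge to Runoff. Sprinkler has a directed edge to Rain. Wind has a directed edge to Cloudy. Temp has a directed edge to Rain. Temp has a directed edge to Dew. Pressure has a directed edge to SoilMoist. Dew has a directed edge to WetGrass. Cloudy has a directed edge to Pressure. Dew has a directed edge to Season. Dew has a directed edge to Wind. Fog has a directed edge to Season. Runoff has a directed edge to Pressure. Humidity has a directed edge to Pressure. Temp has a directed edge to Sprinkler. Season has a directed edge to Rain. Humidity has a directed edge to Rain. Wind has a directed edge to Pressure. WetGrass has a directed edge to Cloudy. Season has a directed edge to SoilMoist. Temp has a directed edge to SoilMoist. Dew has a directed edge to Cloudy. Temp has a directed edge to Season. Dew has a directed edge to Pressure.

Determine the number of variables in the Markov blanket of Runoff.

Runoff has child Pressure.
Parents of Runoff: Temp.
Other parents of Runoff's children:
  parents(Pressure) \ {Runoff} = {Cloudy, Dew, Humidity, Season, Wind}.
MB(Runoff) = {Cloudy, Dew, Humidity, Pressure, Season, Temp, Wind}, which has 7 nodes.

7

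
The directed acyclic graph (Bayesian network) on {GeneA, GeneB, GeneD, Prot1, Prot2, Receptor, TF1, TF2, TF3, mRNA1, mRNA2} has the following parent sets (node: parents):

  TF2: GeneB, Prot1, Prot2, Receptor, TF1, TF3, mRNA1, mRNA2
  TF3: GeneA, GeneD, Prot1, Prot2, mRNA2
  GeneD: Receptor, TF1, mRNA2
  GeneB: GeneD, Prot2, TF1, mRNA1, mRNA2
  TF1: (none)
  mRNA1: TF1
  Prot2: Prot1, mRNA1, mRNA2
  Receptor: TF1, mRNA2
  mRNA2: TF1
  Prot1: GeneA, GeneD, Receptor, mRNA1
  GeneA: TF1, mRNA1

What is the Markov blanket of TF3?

Parents of TF3: GeneA, GeneD, Prot1, Prot2, mRNA2.
Children of TF3: TF2.
Co-parents of TF3 (other parents of its children):
  TF2 also has parents GeneB, Prot1, Prot2, Receptor, TF1, mRNA1, mRNA2.
Union: {GeneA, GeneD, Prot1, Prot2, mRNA2} ∪ {TF2} ∪ {GeneB, Prot1, Prot2, Receptor, TF1, mRNA1, mRNA2} = {GeneA, GeneB, GeneD, Prot1, Prot2, Receptor, TF1, TF2, mRNA1, mRNA2}.

{GeneA, GeneB, GeneD, Prot1, Prot2, Receptor, TF1, TF2, mRNA1, mRNA2}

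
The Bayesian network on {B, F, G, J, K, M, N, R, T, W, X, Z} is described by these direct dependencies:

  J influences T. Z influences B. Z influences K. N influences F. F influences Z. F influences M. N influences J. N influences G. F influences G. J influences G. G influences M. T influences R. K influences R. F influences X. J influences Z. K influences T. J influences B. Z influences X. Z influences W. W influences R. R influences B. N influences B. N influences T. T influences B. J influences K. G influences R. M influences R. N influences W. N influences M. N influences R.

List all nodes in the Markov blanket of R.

Recall MB(v) = parents ∪ children ∪ spouses, where spouses are the other parents of v's children.
R's children: B.
R has parents G, K, M, N, T, W.
For each child, the remaining parents (spouses of R):
  parents(B) \ {R} = {J, N, T, Z}.
Union: {G, K, M, N, T, W} ∪ {B} ∪ {J, N, T, Z} = {B, G, J, K, M, N, T, W, Z}.

{B, G, J, K, M, N, T, W, Z}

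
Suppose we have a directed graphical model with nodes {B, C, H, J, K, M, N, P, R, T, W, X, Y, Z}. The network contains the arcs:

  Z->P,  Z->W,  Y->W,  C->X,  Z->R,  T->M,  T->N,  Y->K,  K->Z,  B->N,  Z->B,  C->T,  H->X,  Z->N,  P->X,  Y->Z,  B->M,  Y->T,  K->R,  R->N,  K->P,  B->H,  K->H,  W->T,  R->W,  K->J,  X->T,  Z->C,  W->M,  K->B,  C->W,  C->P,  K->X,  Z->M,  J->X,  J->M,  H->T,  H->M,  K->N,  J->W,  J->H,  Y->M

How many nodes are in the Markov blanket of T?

The Markov blanket of a node is its parents, its children, and the other parents of its children.
T has parents C, H, W, X, Y.
Children of T: M, N.
For each child, the remaining parents (spouses of T):
  N: B, K, R, Z
  M: B, H, J, W, Y, Z
MB(T) = {B, C, H, J, K, M, N, R, W, X, Y, Z}, which has 12 nodes.

12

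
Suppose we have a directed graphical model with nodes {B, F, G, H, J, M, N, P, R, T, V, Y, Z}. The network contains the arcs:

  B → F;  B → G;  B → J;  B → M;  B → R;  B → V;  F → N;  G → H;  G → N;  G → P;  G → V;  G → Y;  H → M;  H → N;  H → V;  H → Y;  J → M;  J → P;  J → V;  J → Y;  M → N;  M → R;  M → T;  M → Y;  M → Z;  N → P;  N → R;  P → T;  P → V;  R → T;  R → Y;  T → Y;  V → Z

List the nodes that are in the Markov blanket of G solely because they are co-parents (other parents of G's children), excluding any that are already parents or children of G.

Children of G: H, N, P, V, Y.
  H: no additional parents.
  N also has parents F, H, M.
  P's other parents are J, N.
  V's other parents are B, H, J, P.
  Y also has parents H, J, M, R, T.
Excluding nodes already adjacent to G (B, H, N, P, V, Y), the co-parent-only contribution is {F, J, M, R, T}.

{F, J, M, R, T}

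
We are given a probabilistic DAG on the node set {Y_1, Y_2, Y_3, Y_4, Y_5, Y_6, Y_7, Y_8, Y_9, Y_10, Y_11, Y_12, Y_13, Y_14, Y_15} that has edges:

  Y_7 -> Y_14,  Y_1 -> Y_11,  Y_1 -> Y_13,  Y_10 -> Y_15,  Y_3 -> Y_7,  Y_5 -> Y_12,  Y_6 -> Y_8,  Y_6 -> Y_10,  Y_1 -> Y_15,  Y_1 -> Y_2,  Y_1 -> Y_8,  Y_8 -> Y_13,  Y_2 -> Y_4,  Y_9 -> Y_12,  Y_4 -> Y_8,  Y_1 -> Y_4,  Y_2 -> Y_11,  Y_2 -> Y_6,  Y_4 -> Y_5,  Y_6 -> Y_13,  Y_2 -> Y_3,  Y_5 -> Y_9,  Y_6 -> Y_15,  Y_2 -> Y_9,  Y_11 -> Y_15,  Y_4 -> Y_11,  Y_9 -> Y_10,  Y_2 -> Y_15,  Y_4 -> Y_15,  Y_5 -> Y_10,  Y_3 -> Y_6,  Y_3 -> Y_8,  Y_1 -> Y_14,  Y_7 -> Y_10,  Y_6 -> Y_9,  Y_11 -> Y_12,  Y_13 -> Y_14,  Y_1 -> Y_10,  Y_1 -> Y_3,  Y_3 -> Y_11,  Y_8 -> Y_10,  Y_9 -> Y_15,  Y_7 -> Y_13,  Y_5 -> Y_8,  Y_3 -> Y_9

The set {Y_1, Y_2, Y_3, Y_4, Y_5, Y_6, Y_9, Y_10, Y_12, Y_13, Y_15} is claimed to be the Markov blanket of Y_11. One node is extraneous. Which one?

Y_13

Y_11 has parents Y_1, Y_2, Y_3, Y_4.
Y_11's children: Y_12, Y_15.
Other parents of Y_11's children:
  parents(Y_12) \ {Y_11} = {Y_5, Y_9}.
  Y_15 also has parents Y_1, Y_2, Y_4, Y_6, Y_9, Y_10.
MB(Y_11) = {Y_1, Y_2, Y_3, Y_4, Y_5, Y_6, Y_9, Y_10, Y_12, Y_15}.
Y_13 is neither a parent, child, nor co-parent of Y_11, so it does not belong.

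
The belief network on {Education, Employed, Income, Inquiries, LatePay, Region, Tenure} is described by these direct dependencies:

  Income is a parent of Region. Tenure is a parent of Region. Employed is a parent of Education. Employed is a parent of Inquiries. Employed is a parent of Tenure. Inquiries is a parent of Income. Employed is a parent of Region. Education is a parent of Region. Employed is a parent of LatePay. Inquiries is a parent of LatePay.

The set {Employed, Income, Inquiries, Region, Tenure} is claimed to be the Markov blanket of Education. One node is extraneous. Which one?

Inquiries

Pa(Education) = {Employed}.
Ch(Education) = {Region}.
Co-parents of Education (other parents of its children):
  Region also has parents Employed, Income, Tenure.
MB(Education) = {Employed, Income, Region, Tenure}.
Inquiries is neither a parent, child, nor co-parent of Education, so it does not belong.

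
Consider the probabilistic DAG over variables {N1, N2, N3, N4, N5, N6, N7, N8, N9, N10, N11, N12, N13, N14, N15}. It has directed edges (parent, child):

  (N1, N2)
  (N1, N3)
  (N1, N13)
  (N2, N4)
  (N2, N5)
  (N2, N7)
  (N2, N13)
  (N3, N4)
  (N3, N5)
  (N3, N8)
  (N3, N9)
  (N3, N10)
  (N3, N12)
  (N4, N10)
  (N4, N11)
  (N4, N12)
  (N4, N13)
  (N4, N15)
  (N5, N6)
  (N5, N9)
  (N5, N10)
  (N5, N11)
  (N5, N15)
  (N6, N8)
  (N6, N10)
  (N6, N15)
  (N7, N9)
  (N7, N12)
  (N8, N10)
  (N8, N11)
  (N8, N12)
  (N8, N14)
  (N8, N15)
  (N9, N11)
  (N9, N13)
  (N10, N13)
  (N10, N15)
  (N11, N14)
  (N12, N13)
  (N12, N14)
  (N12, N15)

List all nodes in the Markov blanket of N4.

By definition, MB(N4) is built from N4's parents, N4's children, and the co-parents of N4.
Children of N4: N10, N11, N12, N13, N15.
N4's parents: N2, N3.
For each child, the remaining parents (spouses of N4):
  N10: N3, N5, N6, N8
  N11: N5, N8, N9
  N12: N3, N7, N8
  N13: N1, N2, N9, N10, N12
  N15: N5, N6, N8, N10, N12
Union: {N2, N3} ∪ {N10, N11, N12, N13, N15} ∪ {N1, N2, N3, N5, N6, N7, N8, N9, N10, N12} = {N1, N2, N3, N5, N6, N7, N8, N9, N10, N11, N12, N13, N15}.

{N1, N2, N3, N5, N6, N7, N8, N9, N10, N11, N12, N13, N15}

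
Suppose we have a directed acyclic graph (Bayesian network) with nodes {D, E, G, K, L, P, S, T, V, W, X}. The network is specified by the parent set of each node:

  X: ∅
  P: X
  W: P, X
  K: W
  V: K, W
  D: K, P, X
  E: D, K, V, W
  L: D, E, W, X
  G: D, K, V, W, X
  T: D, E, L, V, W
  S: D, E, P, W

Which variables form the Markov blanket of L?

A node's Markov blanket = Pa ∪ Ch ∪ (parents of Ch other than the node itself).
L has parents D, E, W, X.
Children of L: T.
Co-parents of L (other parents of its children):
  T: D, E, V, W
So the Markov blanket of L is {D, E, T, V, W, X}.

{D, E, T, V, W, X}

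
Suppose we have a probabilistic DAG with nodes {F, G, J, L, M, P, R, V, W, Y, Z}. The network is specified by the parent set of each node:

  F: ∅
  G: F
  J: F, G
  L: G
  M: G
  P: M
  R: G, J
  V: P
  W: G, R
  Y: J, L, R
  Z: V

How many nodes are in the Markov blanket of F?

2

Recall MB(v) = parents ∪ children ∪ spouses, where spouses are the other parents of v's children.
F's children: G, J.
Pa(F) = {}.
For each child, the remaining parents (spouses of F):
  G: no additional parents.
  J also has parent G.
MB(F) = {G, J}, which has 2 nodes.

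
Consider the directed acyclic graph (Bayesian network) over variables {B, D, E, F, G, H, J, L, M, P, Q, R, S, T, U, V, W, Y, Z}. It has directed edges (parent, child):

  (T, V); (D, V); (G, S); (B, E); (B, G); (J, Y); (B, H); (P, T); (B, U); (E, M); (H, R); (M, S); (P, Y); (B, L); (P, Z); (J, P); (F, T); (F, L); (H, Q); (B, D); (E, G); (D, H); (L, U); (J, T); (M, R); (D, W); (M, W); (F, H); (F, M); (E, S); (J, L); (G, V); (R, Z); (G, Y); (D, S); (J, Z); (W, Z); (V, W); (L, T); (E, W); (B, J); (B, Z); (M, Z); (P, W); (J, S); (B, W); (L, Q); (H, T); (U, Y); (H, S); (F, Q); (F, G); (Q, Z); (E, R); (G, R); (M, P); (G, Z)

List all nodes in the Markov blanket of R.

{B, E, G, H, J, M, P, Q, W, Z}

R's parents: E, G, H, M.
R has child Z.
Other parents of R's children:
  parents(Z) \ {R} = {B, G, J, M, P, Q, W}.
MB(R) = {B, E, G, H, J, M, P, Q, W, Z}.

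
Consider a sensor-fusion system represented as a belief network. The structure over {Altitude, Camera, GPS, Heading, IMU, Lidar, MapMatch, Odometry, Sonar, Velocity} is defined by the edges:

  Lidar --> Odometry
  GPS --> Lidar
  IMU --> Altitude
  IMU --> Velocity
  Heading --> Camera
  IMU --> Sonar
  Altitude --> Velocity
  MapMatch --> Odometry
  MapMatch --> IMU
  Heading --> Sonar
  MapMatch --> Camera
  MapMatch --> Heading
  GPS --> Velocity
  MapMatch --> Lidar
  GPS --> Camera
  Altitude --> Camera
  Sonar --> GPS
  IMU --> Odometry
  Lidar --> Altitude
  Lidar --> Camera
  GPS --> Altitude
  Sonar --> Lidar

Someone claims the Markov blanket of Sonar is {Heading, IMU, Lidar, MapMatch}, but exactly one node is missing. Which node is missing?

Recall MB(v) = parents ∪ children ∪ spouses, where spouses are the other parents of v's children.
Parents of Sonar: Heading, IMU.
Sonar has children GPS, Lidar.
Other parents of Sonar's children:
  GPS has no other parent.
  parents(Lidar) \ {Sonar} = {GPS, MapMatch}.
MB(Sonar) = {GPS, Heading, IMU, Lidar, MapMatch}.
Comparing with the claimed set, GPS is missing.

GPS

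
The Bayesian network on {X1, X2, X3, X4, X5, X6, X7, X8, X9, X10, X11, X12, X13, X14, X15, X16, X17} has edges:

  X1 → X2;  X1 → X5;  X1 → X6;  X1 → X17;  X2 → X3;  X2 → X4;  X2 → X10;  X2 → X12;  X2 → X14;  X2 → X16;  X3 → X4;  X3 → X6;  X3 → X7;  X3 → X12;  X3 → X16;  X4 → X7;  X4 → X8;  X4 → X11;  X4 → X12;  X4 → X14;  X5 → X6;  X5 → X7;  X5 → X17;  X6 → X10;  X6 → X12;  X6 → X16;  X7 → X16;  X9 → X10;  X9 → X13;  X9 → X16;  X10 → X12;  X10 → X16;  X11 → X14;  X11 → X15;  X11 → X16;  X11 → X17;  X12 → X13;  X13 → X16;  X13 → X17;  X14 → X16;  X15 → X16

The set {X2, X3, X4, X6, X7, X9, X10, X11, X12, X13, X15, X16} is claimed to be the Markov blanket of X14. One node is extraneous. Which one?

X12

The Markov blanket of a node is its parents, its children, and the other parents of its children.
X14's children: X16.
Pa(X14) = {X2, X4, X11}.
For each child, the remaining parents (spouses of X14):
  X16: X2, X3, X6, X7, X9, X10, X11, X13, X15
MB(X14) = {X2, X3, X4, X6, X7, X9, X10, X11, X13, X15, X16}.
X12 is neither a parent, child, nor co-parent of X14, so it does not belong.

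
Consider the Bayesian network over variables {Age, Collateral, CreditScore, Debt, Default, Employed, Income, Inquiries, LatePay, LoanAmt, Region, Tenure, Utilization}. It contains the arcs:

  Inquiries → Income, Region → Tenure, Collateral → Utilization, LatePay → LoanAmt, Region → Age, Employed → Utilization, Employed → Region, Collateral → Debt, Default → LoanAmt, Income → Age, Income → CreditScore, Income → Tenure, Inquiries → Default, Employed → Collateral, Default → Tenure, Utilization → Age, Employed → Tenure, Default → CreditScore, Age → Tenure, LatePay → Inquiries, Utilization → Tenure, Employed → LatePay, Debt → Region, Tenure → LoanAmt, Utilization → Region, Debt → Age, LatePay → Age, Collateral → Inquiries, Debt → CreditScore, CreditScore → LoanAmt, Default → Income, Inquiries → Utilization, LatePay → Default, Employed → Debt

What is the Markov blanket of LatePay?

{Age, Collateral, CreditScore, Debt, Default, Employed, Income, Inquiries, LoanAmt, Region, Tenure, Utilization}

Recall MB(v) = parents ∪ children ∪ spouses, where spouses are the other parents of v's children.
LatePay's parents: Employed.
Ch(LatePay) = {Age, Default, Inquiries, LoanAmt}.
Co-parents of LatePay (other parents of its children):
  Inquiries's other parent is Collateral.
  Default also has parent Inquiries.
  Age's other parents are Debt, Income, Region, Utilization.
  LoanAmt's other parents are CreditScore, Default, Tenure.
MB(LatePay) = {Age, Collateral, CreditScore, Debt, Default, Employed, Income, Inquiries, LoanAmt, Region, Tenure, Utilization}.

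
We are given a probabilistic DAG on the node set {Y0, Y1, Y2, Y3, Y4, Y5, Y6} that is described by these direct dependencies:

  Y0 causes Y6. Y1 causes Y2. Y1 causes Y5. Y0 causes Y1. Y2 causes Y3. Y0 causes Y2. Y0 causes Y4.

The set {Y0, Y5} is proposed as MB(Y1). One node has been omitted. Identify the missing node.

The Markov blanket of a node is its parents, its children, and the other parents of its children.
Y1 has parent Y0.
Y1 has children Y2, Y5.
Co-parents of Y1 (other parents of its children):
  Y2 also has parent Y0.
  Y5: no additional parents.
MB(Y1) = {Y0, Y2, Y5}.
Comparing with the claimed set, Y2 is missing.

Y2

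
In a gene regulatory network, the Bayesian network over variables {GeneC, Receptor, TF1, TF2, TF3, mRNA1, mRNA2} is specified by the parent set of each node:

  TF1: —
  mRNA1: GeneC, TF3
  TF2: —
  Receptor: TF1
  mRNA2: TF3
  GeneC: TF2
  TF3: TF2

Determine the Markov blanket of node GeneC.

GeneC has parent TF2.
GeneC has child mRNA1.
Other parents of GeneC's children:
  mRNA1's other parent is TF3.
Taking the union gives {TF2, TF3, mRNA1}.

{TF2, TF3, mRNA1}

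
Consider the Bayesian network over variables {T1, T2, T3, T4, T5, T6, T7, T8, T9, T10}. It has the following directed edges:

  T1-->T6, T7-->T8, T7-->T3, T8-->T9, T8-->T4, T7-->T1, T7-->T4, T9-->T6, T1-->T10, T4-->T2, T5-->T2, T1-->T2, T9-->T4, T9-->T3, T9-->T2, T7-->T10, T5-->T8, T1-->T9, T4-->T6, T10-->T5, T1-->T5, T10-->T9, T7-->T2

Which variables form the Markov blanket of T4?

{T1, T2, T5, T6, T7, T8, T9}

Recall MB(v) = parents ∪ children ∪ spouses, where spouses are the other parents of v's children.
T4 has children T2, T6.
Pa(T4) = {T7, T8, T9}.
Co-parents of T4 (other parents of its children):
  T6 also has parents T1, T9.
  T2 also has parents T1, T5, T7, T9.
Union: {T7, T8, T9} ∪ {T2, T6} ∪ {T1, T5, T7, T9} = {T1, T2, T5, T6, T7, T8, T9}.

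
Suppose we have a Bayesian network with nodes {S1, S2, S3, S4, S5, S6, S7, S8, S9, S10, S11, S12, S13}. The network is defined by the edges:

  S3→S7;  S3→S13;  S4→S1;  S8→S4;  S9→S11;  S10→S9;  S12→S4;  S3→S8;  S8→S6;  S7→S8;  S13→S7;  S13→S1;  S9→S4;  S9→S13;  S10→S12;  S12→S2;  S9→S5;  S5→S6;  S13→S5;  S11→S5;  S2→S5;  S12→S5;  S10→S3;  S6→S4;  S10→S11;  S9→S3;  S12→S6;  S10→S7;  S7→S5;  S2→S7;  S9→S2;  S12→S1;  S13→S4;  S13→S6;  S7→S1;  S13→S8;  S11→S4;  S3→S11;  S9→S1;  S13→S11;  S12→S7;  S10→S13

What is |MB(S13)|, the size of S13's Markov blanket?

S13's parents: S3, S9, S10.
Ch(S13) = {S1, S4, S5, S6, S7, S8, S11}.
For each child, the remaining parents (spouses of S13):
  S7's other parents are S2, S3, S10, S12.
  S8 also has parents S3, S7.
  S11's other parents are S3, S9, S10.
  S5's other parents are S2, S7, S9, S11, S12.
  S6's other parents are S5, S8, S12.
  parents(S4) \ {S13} = {S6, S8, S9, S11, S12}.
  S1's other parents are S4, S7, S9, S12.
MB(S13) = {S1, S2, S3, S4, S5, S6, S7, S8, S9, S10, S11, S12}, which has 12 nodes.

12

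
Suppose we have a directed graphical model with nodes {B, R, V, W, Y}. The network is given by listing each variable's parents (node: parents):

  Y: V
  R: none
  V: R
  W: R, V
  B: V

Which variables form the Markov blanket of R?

R's parents: none.
Ch(R) = {V, W}.
Other parents of R's children:
  V: —
  W: V
MB(R) = {V, W}.

{V, W}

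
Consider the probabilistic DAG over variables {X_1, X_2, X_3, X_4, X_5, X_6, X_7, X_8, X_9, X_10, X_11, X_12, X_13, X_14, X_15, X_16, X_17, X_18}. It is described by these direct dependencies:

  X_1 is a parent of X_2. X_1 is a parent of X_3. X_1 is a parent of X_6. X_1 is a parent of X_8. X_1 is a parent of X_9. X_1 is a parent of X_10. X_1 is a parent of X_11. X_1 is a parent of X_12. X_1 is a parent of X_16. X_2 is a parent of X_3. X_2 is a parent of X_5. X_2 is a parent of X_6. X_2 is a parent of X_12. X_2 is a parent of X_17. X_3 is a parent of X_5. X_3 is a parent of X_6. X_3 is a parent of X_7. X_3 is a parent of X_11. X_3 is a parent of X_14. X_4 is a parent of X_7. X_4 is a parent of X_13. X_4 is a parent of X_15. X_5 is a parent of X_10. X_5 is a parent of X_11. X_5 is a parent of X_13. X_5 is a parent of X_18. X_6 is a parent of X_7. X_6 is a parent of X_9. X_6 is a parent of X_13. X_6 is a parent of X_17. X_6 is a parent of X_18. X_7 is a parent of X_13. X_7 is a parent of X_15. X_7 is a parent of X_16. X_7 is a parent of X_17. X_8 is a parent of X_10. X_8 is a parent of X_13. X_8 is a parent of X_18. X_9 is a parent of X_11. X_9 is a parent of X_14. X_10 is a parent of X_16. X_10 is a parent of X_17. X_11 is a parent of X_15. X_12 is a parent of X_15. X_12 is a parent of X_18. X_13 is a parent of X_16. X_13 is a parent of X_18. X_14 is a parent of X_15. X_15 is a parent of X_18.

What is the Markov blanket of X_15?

{X_4, X_5, X_6, X_7, X_8, X_11, X_12, X_13, X_14, X_18}

Recall MB(v) = parents ∪ children ∪ spouses, where spouses are the other parents of v's children.
Pa(X_15) = {X_4, X_7, X_11, X_12, X_14}.
X_15's children: X_18.
Co-parents of X_15 (other parents of its children):
  X_18's other parents are X_5, X_6, X_8, X_12, X_13.
So the Markov blanket of X_15 is {X_4, X_5, X_6, X_7, X_8, X_11, X_12, X_13, X_14, X_18}.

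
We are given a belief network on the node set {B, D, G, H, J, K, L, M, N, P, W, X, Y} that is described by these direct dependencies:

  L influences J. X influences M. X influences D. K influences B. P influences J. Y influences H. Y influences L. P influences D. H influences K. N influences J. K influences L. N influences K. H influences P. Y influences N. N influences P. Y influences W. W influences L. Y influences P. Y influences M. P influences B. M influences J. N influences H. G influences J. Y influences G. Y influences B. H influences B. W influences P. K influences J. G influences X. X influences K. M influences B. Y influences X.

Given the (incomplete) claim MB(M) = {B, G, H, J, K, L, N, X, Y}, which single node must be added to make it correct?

Pa(M) = {X, Y}.
M has children B, J.
For each child, the remaining parents (spouses of M):
  parents(J) \ {M} = {G, K, L, N, P}.
  B's other parents are H, K, P, Y.
MB(M) = {B, G, H, J, K, L, N, P, X, Y}.
Comparing with the claimed set, P is missing.

P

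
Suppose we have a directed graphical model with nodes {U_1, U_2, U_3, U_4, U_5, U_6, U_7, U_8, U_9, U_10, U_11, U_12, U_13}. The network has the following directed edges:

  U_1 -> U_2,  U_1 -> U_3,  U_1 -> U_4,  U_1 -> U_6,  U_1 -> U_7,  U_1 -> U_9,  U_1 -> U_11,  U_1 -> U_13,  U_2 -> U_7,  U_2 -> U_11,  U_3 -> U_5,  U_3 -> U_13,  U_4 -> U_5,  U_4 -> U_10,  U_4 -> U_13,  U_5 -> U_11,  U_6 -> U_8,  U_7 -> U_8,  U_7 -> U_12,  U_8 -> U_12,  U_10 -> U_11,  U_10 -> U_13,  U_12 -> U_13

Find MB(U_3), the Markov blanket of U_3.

{U_1, U_4, U_5, U_10, U_12, U_13}

By definition, MB(U_3) is built from U_3's parents, U_3's children, and the co-parents of U_3.
Ch(U_3) = {U_5, U_13}.
Parents of U_3: U_1.
Parents of each child, excluding U_3:
  U_5's other parent is U_4.
  U_13's other parents are U_1, U_4, U_10, U_12.
Taking the union gives {U_1, U_4, U_5, U_10, U_12, U_13}.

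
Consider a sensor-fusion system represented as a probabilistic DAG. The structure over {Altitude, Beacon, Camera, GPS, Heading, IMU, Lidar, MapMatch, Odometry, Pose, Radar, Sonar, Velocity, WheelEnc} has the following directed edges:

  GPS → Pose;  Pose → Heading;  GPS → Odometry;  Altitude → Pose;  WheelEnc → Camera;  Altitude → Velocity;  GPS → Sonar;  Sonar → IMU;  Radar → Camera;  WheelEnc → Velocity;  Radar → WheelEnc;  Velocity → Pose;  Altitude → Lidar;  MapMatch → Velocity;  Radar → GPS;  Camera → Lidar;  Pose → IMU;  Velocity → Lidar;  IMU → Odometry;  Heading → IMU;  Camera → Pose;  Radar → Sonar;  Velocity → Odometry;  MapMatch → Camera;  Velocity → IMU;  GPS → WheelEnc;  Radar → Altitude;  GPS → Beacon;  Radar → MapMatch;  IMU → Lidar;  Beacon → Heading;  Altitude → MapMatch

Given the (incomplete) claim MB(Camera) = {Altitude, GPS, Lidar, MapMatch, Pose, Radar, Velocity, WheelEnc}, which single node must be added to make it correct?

IMU

Recall MB(v) = parents ∪ children ∪ spouses, where spouses are the other parents of v's children.
Camera's parents: MapMatch, Radar, WheelEnc.
Camera has children Lidar, Pose.
Other parents of Camera's children:
  Pose: Altitude, GPS, Velocity
  Lidar: Altitude, IMU, Velocity
MB(Camera) = {Altitude, GPS, IMU, Lidar, MapMatch, Pose, Radar, Velocity, WheelEnc}.
Comparing with the claimed set, IMU is missing.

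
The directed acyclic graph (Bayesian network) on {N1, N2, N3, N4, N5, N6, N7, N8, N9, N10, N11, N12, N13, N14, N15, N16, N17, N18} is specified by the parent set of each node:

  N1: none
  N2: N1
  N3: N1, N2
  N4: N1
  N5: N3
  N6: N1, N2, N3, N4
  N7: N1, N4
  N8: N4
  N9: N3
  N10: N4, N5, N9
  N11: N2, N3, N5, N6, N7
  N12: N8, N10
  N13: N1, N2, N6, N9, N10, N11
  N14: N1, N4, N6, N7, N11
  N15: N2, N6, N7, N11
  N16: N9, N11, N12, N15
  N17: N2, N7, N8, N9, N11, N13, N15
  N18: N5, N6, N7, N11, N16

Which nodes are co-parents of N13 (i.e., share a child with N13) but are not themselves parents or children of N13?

{N7, N8, N15}

Children of N13: N17.
  N17 also has parents N2, N7, N8, N9, N11, N15.
Excluding nodes already adjacent to N13 (N1, N2, N6, N9, N10, N11, N17), the co-parent-only contribution is {N7, N8, N15}.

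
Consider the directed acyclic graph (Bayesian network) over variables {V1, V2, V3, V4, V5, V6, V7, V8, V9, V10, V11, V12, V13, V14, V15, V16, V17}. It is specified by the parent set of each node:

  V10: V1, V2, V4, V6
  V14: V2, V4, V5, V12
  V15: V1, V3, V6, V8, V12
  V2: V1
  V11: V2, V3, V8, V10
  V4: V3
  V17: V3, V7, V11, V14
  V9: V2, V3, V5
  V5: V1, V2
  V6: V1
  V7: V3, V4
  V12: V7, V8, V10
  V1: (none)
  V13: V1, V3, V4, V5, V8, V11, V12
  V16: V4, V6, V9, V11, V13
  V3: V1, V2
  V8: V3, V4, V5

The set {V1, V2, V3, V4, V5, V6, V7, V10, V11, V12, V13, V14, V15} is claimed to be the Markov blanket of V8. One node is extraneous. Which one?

Recall MB(v) = parents ∪ children ∪ spouses, where spouses are the other parents of v's children.
V8 has parents V3, V4, V5.
Ch(V8) = {V11, V12, V13, V15}.
Other parents of V8's children:
  V11's other parents are V2, V3, V10.
  V12's other parents are V7, V10.
  V13 also has parents V1, V3, V4, V5, V11, V12.
  V15's other parents are V1, V3, V6, V12.
MB(V8) = {V1, V2, V3, V4, V5, V6, V7, V10, V11, V12, V13, V15}.
V14 is neither a parent, child, nor co-parent of V8, so it does not belong.

V14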